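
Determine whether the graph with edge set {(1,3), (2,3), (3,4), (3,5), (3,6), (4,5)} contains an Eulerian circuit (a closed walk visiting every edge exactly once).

Step 1: Find the degree of each vertex:
  deg(1) = 1
  deg(2) = 1
  deg(3) = 5
  deg(4) = 2
  deg(5) = 2
  deg(6) = 1

Step 2: Count vertices with odd degree:
  Odd-degree vertices: 1, 2, 3, 6 (4 total)

Step 3: Apply Euler's theorem:
  - Eulerian circuit exists iff graph is connected and all vertices have even degree
  - Eulerian path exists iff graph is connected and has 0 or 2 odd-degree vertices

Graph has 4 odd-degree vertices (need 0 or 2).
Neither Eulerian path nor Eulerian circuit exists.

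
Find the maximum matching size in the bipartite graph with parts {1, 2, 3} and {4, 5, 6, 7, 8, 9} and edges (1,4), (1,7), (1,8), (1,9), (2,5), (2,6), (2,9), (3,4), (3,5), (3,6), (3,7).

Step 1: List the neighbors of each left vertex:
  1: 4, 7, 8, 9
  2: 5, 6, 9
  3: 4, 5, 6, 7

Step 2: Greedily match left vertices, then look for augmenting paths:
  Match 1 -- 4
  Match 2 -- 5
  Match 3 -- 6
  No augmenting path remains.

Step 3: Verify this is maximum:
  Matching size 3 = min(|L|, |R|) = min(3, 6), which is an upper bound, so this matching is maximum.

Maximum matching: {(1,4), (2,5), (3,6)}
Size: 3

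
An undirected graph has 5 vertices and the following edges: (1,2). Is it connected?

Step 1: Build adjacency list from edges:
  1: 2
  2: 1
  3: (none)
  4: (none)
  5: (none)

Step 2: Run BFS/DFS from vertex 1:
  Visited: {1, 2}
  Reached 2 of 5 vertices

Step 3: Only 2 of 5 vertices reached. Graph is disconnected.
Connected components: {1, 2}, {3}, {4}, {5}
Answer: No, the graph is not connected (4 components).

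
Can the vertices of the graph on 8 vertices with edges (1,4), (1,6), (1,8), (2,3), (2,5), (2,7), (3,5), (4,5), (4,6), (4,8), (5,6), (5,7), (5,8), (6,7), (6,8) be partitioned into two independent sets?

Step 1: Attempt 2-coloring using BFS:
  Start at vertex 1, assign color 0
  Color vertex 4 with color 1 (neighbor of 1)
  Color vertex 6 with color 1 (neighbor of 1)
  Color vertex 8 with color 1 (neighbor of 1)
  Color vertex 5 with color 0 (neighbor of 4)

Step 2: Conflict found! Vertices 4 and 6 are adjacent but have the same color.
This means the graph contains an odd cycle.

The graph is NOT bipartite.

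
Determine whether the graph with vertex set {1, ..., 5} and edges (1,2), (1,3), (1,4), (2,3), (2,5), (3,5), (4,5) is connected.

Step 1: Build adjacency list from edges:
  1: 2, 3, 4
  2: 1, 3, 5
  3: 1, 2, 5
  4: 1, 5
  5: 2, 3, 4

Step 2: Run BFS/DFS from vertex 1:
  Visited: {1, 2, 3, 4, 5}
  Reached 5 of 5 vertices

Step 3: All 5 vertices reached from vertex 1, so the graph is connected.
Answer: Yes, the graph is connected.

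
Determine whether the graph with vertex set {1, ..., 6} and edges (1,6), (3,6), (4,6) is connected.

Step 1: Build adjacency list from edges:
  1: 6
  2: (none)
  3: 6
  4: 6
  5: (none)
  6: 1, 3, 4

Step 2: Run BFS/DFS from vertex 1:
  Visited: {1, 6, 3, 4}
  Reached 4 of 6 vertices

Step 3: Only 4 of 6 vertices reached. Graph is disconnected.
Connected components: {1, 3, 4, 6}, {2}, {5}
Answer: No, the graph is not connected (3 components).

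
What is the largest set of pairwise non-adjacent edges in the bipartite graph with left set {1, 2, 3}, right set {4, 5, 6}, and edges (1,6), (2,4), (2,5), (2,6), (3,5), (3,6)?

Step 1: List the neighbors of each left vertex:
  1: 6
  2: 4, 5, 6
  3: 5, 6

Step 2: Greedily match left vertices, then look for augmenting paths:
  Match 1 -- 6
  Match 2 -- 4
  Match 3 -- 5
  No augmenting path remains.

Step 3: Verify this is maximum:
  Matching size 3 = min(|L|, |R|) = min(3, 3), which is an upper bound, so this matching is maximum.

Maximum matching: {(1,6), (2,4), (3,5)}
Size: 3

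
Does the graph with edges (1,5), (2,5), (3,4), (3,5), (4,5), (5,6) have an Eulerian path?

Step 1: Find the degree of each vertex:
  deg(1) = 1
  deg(2) = 1
  deg(3) = 2
  deg(4) = 2
  deg(5) = 5
  deg(6) = 1

Step 2: Count vertices with odd degree:
  Odd-degree vertices: 1, 2, 5, 6 (4 total)

Step 3: Apply Euler's theorem:
  - Eulerian circuit exists iff graph is connected and all vertices have even degree
  - Eulerian path exists iff graph is connected and has 0 or 2 odd-degree vertices

Graph has 4 odd-degree vertices (need 0 or 2).
Neither Eulerian path nor Eulerian circuit exists.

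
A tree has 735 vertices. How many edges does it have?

A tree on n vertices always has exactly n - 1 edges.
For n = 735: edges = 735 - 1 = 734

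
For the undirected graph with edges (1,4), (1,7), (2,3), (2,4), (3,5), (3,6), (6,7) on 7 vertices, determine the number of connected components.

Step 1: Build adjacency list from edges:
  1: 4, 7
  2: 3, 4
  3: 2, 5, 6
  4: 1, 2
  5: 3
  6: 3, 7
  7: 1, 6

Step 2: Run BFS/DFS from vertex 1:
  Visited: {1, 4, 7, 2, 6, 3, 5}
  Reached 7 of 7 vertices

Step 3: All 7 vertices reached from vertex 1, so the graph is connected.
Number of connected components: 1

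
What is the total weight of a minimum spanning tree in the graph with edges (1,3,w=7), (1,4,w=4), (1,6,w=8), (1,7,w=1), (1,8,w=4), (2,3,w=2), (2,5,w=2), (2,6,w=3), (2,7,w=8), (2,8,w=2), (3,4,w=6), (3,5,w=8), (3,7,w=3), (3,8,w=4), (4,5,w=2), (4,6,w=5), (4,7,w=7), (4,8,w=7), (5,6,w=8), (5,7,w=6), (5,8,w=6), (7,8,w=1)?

Apply Kruskal's algorithm (sort edges by weight, add if no cycle):

Sorted edges by weight:
  (1,7) w=1
  (7,8) w=1
  (2,8) w=2
  (2,3) w=2
  (2,5) w=2
  (4,5) w=2
  (2,6) w=3
  (3,7) w=3
  (1,8) w=4
  (1,4) w=4
  (3,8) w=4
  (4,6) w=5
  (3,4) w=6
  (5,7) w=6
  (5,8) w=6
  (1,3) w=7
  (4,8) w=7
  (4,7) w=7
  (1,6) w=8
  (2,7) w=8
  (3,5) w=8
  (5,6) w=8

Add edge (1,7) w=1 -- no cycle. Running total: 1
Add edge (7,8) w=1 -- no cycle. Running total: 2
Add edge (2,8) w=2 -- no cycle. Running total: 4
Add edge (2,3) w=2 -- no cycle. Running total: 6
Add edge (2,5) w=2 -- no cycle. Running total: 8
Add edge (4,5) w=2 -- no cycle. Running total: 10
Add edge (2,6) w=3 -- no cycle. Running total: 13

MST edges: (1,7,w=1), (7,8,w=1), (2,8,w=2), (2,3,w=2), (2,5,w=2), (4,5,w=2), (2,6,w=3)
Total MST weight: 1 + 1 + 2 + 2 + 2 + 2 + 3 = 13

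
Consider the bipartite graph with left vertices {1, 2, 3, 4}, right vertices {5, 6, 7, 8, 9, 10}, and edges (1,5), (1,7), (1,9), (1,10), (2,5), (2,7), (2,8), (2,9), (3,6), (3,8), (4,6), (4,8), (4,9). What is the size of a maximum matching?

Step 1: List the neighbors of each left vertex:
  1: 5, 7, 9, 10
  2: 5, 7, 8, 9
  3: 6, 8
  4: 6, 8, 9

Step 2: Greedily match left vertices, then look for augmenting paths:
  Match 1 -- 5
  Match 2 -- 7
  Match 3 -- 6
  Match 4 -- 8
  No augmenting path remains.

Step 3: Verify this is maximum:
  Matching size 4 = min(|L|, |R|) = min(4, 6), which is an upper bound, so this matching is maximum.

Maximum matching: {(1,5), (2,7), (3,6), (4,8)}
Size: 4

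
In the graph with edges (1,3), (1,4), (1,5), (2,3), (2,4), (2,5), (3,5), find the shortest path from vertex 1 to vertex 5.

Step 1: Build adjacency list:
  1: 3, 4, 5
  2: 3, 4, 5
  3: 1, 2, 5
  4: 1, 2
  5: 1, 2, 3

Step 2: BFS from vertex 1 to find shortest path to 5:
  vertex 3 reached at distance 1
  vertex 4 reached at distance 1
  vertex 5 reached at distance 1

Step 3: Shortest path: 1 -> 5
Path length: 1 edge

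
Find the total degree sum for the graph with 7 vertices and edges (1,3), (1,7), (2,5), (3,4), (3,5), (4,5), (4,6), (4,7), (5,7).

Step 1: Count edges incident to each vertex:
  deg(1) = 2 (neighbors: 3, 7)
  deg(2) = 1 (neighbors: 5)
  deg(3) = 3 (neighbors: 1, 4, 5)
  deg(4) = 4 (neighbors: 3, 5, 6, 7)
  deg(5) = 4 (neighbors: 2, 3, 4, 7)
  deg(6) = 1 (neighbors: 4)
  deg(7) = 3 (neighbors: 1, 4, 5)

Step 2: Sum all degrees:
  2 + 1 + 3 + 4 + 4 + 1 + 3 = 18

Verification: sum of degrees = 2 * |E| = 2 * 9 = 18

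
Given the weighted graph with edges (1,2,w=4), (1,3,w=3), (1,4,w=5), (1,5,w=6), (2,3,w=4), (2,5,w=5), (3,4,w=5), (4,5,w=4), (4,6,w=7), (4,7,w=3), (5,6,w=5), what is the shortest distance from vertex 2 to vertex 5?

Step 1: Build adjacency list with weights:
  1: 2(w=4), 3(w=3), 4(w=5), 5(w=6)
  2: 1(w=4), 3(w=4), 5(w=5)
  3: 1(w=3), 2(w=4), 4(w=5)
  4: 1(w=5), 3(w=5), 5(w=4), 6(w=7), 7(w=3)
  5: 1(w=6), 2(w=5), 4(w=4), 6(w=5)
  6: 4(w=7), 5(w=5)
  7: 4(w=3)

Step 2: Apply Dijkstra's algorithm from vertex 2:
  Visit vertex 2 (distance=0)
    Update dist[1] = 4
    Update dist[3] = 4
    Update dist[5] = 5
  Visit vertex 1 (distance=4)
    Update dist[4] = 9
  Visit vertex 3 (distance=4)
  Visit vertex 5 (distance=5)
    Update dist[6] = 10

Step 3: Shortest path: 2 -> 5
Total weight: 5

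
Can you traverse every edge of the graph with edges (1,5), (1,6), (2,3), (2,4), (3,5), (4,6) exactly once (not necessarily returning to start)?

Step 1: Find the degree of each vertex:
  deg(1) = 2
  deg(2) = 2
  deg(3) = 2
  deg(4) = 2
  deg(5) = 2
  deg(6) = 2

Step 2: Count vertices with odd degree:
  All vertices have even degree (0 odd-degree vertices)

Step 3: Apply Euler's theorem:
  - Eulerian circuit exists iff graph is connected and all vertices have even degree
  - Eulerian path exists iff graph is connected and has 0 or 2 odd-degree vertices

Graph is connected with 0 odd-degree vertices.
Both Eulerian circuit and Eulerian path exist.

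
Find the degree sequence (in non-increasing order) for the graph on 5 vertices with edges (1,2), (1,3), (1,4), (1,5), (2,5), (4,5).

Step 1: Count edges incident to each vertex:
  deg(1) = 4 (neighbors: 2, 3, 4, 5)
  deg(2) = 2 (neighbors: 1, 5)
  deg(3) = 1 (neighbors: 1)
  deg(4) = 2 (neighbors: 1, 5)
  deg(5) = 3 (neighbors: 1, 2, 4)

Step 2: Sort degrees in non-increasing order:
  Degrees: [4, 2, 1, 2, 3] -> sorted: [4, 3, 2, 2, 1]

Degree sequence: [4, 3, 2, 2, 1]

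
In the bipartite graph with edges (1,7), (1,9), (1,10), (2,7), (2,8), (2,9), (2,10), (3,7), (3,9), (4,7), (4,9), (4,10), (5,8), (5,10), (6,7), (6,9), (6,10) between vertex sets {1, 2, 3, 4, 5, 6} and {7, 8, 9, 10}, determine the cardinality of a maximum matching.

Step 1: List the neighbors of each left vertex:
  1: 7, 9, 10
  2: 7, 8, 9, 10
  3: 7, 9
  4: 7, 9, 10
  5: 8, 10
  6: 7, 9, 10

Step 2: Greedily match left vertices, then look for augmenting paths:
  Match 1 -- 7
  Match 2 -- 8
  Match 3 -- 9
  Match 4 -- 10
  No augmenting path remains.

Step 3: Verify this is maximum:
  Matching size 4 = min(|L|, |R|) = min(6, 4), which is an upper bound, so this matching is maximum.

Maximum matching: {(1,7), (2,8), (3,9), (4,10)}
Size: 4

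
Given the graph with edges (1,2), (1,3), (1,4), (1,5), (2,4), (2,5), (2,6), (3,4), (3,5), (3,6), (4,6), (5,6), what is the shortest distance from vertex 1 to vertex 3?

Step 1: Build adjacency list:
  1: 2, 3, 4, 5
  2: 1, 4, 5, 6
  3: 1, 4, 5, 6
  4: 1, 2, 3, 6
  5: 1, 2, 3, 6
  6: 2, 3, 4, 5

Step 2: BFS from vertex 1 to find shortest path to 3:
  vertex 2 reached at distance 1
  vertex 3 reached at distance 1

Step 3: Shortest path: 1 -> 3
Path length: 1 edge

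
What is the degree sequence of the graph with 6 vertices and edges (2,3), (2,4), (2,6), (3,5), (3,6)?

Step 1: Count edges incident to each vertex:
  deg(1) = 0 (neighbors: none)
  deg(2) = 3 (neighbors: 3, 4, 6)
  deg(3) = 3 (neighbors: 2, 5, 6)
  deg(4) = 1 (neighbors: 2)
  deg(5) = 1 (neighbors: 3)
  deg(6) = 2 (neighbors: 2, 3)

Step 2: Sort degrees in non-increasing order:
  Degrees: [0, 3, 3, 1, 1, 2] -> sorted: [3, 3, 2, 1, 1, 0]

Degree sequence: [3, 3, 2, 1, 1, 0]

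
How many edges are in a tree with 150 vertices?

A tree on n vertices always has exactly n - 1 edges.
For n = 150: edges = 150 - 1 = 149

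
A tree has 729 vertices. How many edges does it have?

A tree on n vertices always has exactly n - 1 edges.
For n = 729: edges = 729 - 1 = 728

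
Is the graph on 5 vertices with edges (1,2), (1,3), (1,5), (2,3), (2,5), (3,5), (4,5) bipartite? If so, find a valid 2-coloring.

Step 1: Attempt 2-coloring using BFS:
  Start at vertex 1, assign color 0
  Color vertex 2 with color 1 (neighbor of 1)
  Color vertex 3 with color 1 (neighbor of 1)
  Color vertex 5 with color 1 (neighbor of 1)

Step 2: Conflict found! Vertices 2 and 3 are adjacent but have the same color.
This means the graph contains an odd cycle.

The graph is NOT bipartite.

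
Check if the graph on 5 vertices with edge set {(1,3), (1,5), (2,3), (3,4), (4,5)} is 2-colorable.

Step 1: Attempt 2-coloring using BFS:
  Start at vertex 1, assign color 0
  Color vertex 3 with color 1 (neighbor of 1)
  Color vertex 5 with color 1 (neighbor of 1)
  Color vertex 2 with color 0 (neighbor of 3)
  Color vertex 4 with color 0 (neighbor of 3)

Step 2: 2-coloring succeeded. No conflicts found.
  Set A (color 0): {1, 2, 4}
  Set B (color 1): {3, 5}

The graph is bipartite with partition {1, 2, 4}, {3, 5}.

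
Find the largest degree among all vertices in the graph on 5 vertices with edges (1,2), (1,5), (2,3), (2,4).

Step 1: Count edges incident to each vertex:
  deg(1) = 2 (neighbors: 2, 5)
  deg(2) = 3 (neighbors: 1, 3, 4)
  deg(3) = 1 (neighbors: 2)
  deg(4) = 1 (neighbors: 2)
  deg(5) = 1 (neighbors: 1)

Step 2: Find maximum:
  max(2, 3, 1, 1, 1) = 3 (vertex 2)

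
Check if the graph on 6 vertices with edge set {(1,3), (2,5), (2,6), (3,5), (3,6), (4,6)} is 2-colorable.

Step 1: Attempt 2-coloring using BFS:
  Start at vertex 1, assign color 0
  Color vertex 3 with color 1 (neighbor of 1)
  Color vertex 5 with color 0 (neighbor of 3)
  Color vertex 6 with color 0 (neighbor of 3)
  Color vertex 2 with color 1 (neighbor of 5)
  Color vertex 4 with color 1 (neighbor of 6)

Step 2: 2-coloring succeeded. No conflicts found.
  Set A (color 0): {1, 5, 6}
  Set B (color 1): {2, 3, 4}

The graph is bipartite with partition {1, 5, 6}, {2, 3, 4}.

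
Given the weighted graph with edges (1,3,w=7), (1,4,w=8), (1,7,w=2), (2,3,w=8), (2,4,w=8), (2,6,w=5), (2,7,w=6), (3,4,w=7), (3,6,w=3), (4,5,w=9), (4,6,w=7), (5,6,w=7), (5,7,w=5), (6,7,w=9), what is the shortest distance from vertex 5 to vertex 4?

Step 1: Build adjacency list with weights:
  1: 3(w=7), 4(w=8), 7(w=2)
  2: 3(w=8), 4(w=8), 6(w=5), 7(w=6)
  3: 1(w=7), 2(w=8), 4(w=7), 6(w=3)
  4: 1(w=8), 2(w=8), 3(w=7), 5(w=9), 6(w=7)
  5: 4(w=9), 6(w=7), 7(w=5)
  6: 2(w=5), 3(w=3), 4(w=7), 5(w=7), 7(w=9)
  7: 1(w=2), 2(w=6), 5(w=5), 6(w=9)

Step 2: Apply Dijkstra's algorithm from vertex 5:
  Visit vertex 5 (distance=0)
    Update dist[4] = 9
    Update dist[6] = 7
    Update dist[7] = 5
  Visit vertex 7 (distance=5)
    Update dist[1] = 7
    Update dist[2] = 11
  Visit vertex 1 (distance=7)
    Update dist[3] = 14
  Visit vertex 6 (distance=7)
    Update dist[3] = 10
  Visit vertex 4 (distance=9)

Step 3: Shortest path: 5 -> 4
Total weight: 9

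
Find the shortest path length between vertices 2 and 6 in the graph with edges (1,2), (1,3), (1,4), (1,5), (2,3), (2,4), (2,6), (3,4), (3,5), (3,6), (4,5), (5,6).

Step 1: Build adjacency list:
  1: 2, 3, 4, 5
  2: 1, 3, 4, 6
  3: 1, 2, 4, 5, 6
  4: 1, 2, 3, 5
  5: 1, 3, 4, 6
  6: 2, 3, 5

Step 2: BFS from vertex 2 to find shortest path to 6:
  vertex 1 reached at distance 1
  vertex 3 reached at distance 1
  vertex 4 reached at distance 1
  vertex 6 reached at distance 1

Step 3: Shortest path: 2 -> 6
Path length: 1 edge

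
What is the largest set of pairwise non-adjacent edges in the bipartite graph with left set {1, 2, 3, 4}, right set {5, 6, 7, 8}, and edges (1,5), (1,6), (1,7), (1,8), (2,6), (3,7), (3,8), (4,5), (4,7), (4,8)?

Step 1: List the neighbors of each left vertex:
  1: 5, 6, 7, 8
  2: 6
  3: 7, 8
  4: 5, 7, 8

Step 2: Greedily match left vertices, then look for augmenting paths:
  Match 1 -- 5
  Match 2 -- 6
  Match 3 -- 7
  Match 4 -- 8
  No augmenting path remains.

Step 3: Verify this is maximum:
  Matching size 4 = min(|L|, |R|) = min(4, 4), which is an upper bound, so this matching is maximum.

Maximum matching: {(1,5), (2,6), (3,7), (4,8)}
Size: 4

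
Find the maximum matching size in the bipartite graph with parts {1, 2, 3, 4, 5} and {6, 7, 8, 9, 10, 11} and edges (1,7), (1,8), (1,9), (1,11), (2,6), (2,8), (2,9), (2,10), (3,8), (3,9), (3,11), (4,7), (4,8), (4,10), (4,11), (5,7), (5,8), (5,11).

Step 1: List the neighbors of each left vertex:
  1: 7, 8, 9, 11
  2: 6, 8, 9, 10
  3: 8, 9, 11
  4: 7, 8, 10, 11
  5: 7, 8, 11

Step 2: Greedily match left vertices, then look for augmenting paths:
  Match 1 -- 7
  Match 2 -- 6
  Match 3 -- 8
  Match 4 -- 10
  Match 5 -- 11
  No augmenting path remains.

Step 3: Verify this is maximum:
  Matching size 5 = min(|L|, |R|) = min(5, 6), which is an upper bound, so this matching is maximum.

Maximum matching: {(1,7), (2,6), (3,8), (4,10), (5,11)}
Size: 5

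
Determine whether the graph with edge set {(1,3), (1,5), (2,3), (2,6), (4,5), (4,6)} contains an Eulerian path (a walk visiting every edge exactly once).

Step 1: Find the degree of each vertex:
  deg(1) = 2
  deg(2) = 2
  deg(3) = 2
  deg(4) = 2
  deg(5) = 2
  deg(6) = 2

Step 2: Count vertices with odd degree:
  All vertices have even degree (0 odd-degree vertices)

Step 3: Apply Euler's theorem:
  - Eulerian circuit exists iff graph is connected and all vertices have even degree
  - Eulerian path exists iff graph is connected and has 0 or 2 odd-degree vertices

Graph is connected with 0 odd-degree vertices.
Both Eulerian circuit and Eulerian path exist.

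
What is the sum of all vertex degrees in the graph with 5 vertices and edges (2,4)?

Step 1: Count edges incident to each vertex:
  deg(1) = 0 (neighbors: none)
  deg(2) = 1 (neighbors: 4)
  deg(3) = 0 (neighbors: none)
  deg(4) = 1 (neighbors: 2)
  deg(5) = 0 (neighbors: none)

Step 2: Sum all degrees:
  0 + 1 + 0 + 1 + 0 = 2

Verification: sum of degrees = 2 * |E| = 2 * 1 = 2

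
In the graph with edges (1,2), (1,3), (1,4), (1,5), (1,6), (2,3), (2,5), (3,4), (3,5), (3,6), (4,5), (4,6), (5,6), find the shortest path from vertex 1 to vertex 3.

Step 1: Build adjacency list:
  1: 2, 3, 4, 5, 6
  2: 1, 3, 5
  3: 1, 2, 4, 5, 6
  4: 1, 3, 5, 6
  5: 1, 2, 3, 4, 6
  6: 1, 3, 4, 5

Step 2: BFS from vertex 1 to find shortest path to 3:
  vertex 2 reached at distance 1
  vertex 3 reached at distance 1

Step 3: Shortest path: 1 -> 3
Path length: 1 edge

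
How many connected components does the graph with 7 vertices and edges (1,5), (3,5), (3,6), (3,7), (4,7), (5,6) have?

Step 1: Build adjacency list from edges:
  1: 5
  2: (none)
  3: 5, 6, 7
  4: 7
  5: 1, 3, 6
  6: 3, 5
  7: 3, 4

Step 2: Run BFS/DFS from vertex 1:
  Visited: {1, 5, 3, 6, 7, 4}
  Reached 6 of 7 vertices

Step 3: Only 6 of 7 vertices reached. Graph is disconnected.
Connected components: {1, 3, 4, 5, 6, 7}, {2}
Number of connected components: 2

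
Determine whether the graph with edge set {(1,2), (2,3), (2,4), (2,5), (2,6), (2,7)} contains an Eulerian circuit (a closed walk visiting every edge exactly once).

Step 1: Find the degree of each vertex:
  deg(1) = 1
  deg(2) = 6
  deg(3) = 1
  deg(4) = 1
  deg(5) = 1
  deg(6) = 1
  deg(7) = 1

Step 2: Count vertices with odd degree:
  Odd-degree vertices: 1, 3, 4, 5, 6, 7 (6 total)

Step 3: Apply Euler's theorem:
  - Eulerian circuit exists iff graph is connected and all vertices have even degree
  - Eulerian path exists iff graph is connected and has 0 or 2 odd-degree vertices

Graph has 6 odd-degree vertices (need 0 or 2).
Neither Eulerian path nor Eulerian circuit exists.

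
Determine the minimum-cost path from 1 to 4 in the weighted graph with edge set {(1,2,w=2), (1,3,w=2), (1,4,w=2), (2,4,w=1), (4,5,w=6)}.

Step 1: Build adjacency list with weights:
  1: 2(w=2), 3(w=2), 4(w=2)
  2: 1(w=2), 4(w=1)
  3: 1(w=2)
  4: 1(w=2), 2(w=1), 5(w=6)
  5: 4(w=6)

Step 2: Apply Dijkstra's algorithm from vertex 1:
  Visit vertex 1 (distance=0)
    Update dist[2] = 2
    Update dist[3] = 2
    Update dist[4] = 2
  Visit vertex 2 (distance=2)
  Visit vertex 3 (distance=2)
  Visit vertex 4 (distance=2)
    Update dist[5] = 8

Step 3: Shortest path: 1 -> 4
Total weight: 2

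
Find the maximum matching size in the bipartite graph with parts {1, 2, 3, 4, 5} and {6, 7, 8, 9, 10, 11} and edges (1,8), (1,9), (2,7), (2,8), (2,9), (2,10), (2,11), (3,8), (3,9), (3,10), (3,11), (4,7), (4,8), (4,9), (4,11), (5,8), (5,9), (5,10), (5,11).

Step 1: List the neighbors of each left vertex:
  1: 8, 9
  2: 7, 8, 9, 10, 11
  3: 8, 9, 10, 11
  4: 7, 8, 9, 11
  5: 8, 9, 10, 11

Step 2: Greedily match left vertices, then look for augmenting paths:
  Match 1 -- 8
  Match 2 -- 7
  Match 3 -- 9
  Match 4 -- 11
  Match 5 -- 10
  No augmenting path remains.

Step 3: Verify this is maximum:
  Matching size 5 = min(|L|, |R|) = min(5, 6), which is an upper bound, so this matching is maximum.

Maximum matching: {(1,8), (2,7), (3,9), (4,11), (5,10)}
Size: 5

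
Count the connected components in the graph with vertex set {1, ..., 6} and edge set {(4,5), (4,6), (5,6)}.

Step 1: Build adjacency list from edges:
  1: (none)
  2: (none)
  3: (none)
  4: 5, 6
  5: 4, 6
  6: 4, 5

Step 2: Run BFS/DFS from vertex 1:
  Visited: {1}
  Reached 1 of 6 vertices

Step 3: Only 1 of 6 vertices reached. Graph is disconnected.
Connected components: {1}, {2}, {3}, {4, 5, 6}
Number of connected components: 4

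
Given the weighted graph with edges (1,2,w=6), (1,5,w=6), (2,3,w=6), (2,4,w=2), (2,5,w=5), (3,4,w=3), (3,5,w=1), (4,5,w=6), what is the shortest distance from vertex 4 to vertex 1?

Step 1: Build adjacency list with weights:
  1: 2(w=6), 5(w=6)
  2: 1(w=6), 3(w=6), 4(w=2), 5(w=5)
  3: 2(w=6), 4(w=3), 5(w=1)
  4: 2(w=2), 3(w=3), 5(w=6)
  5: 1(w=6), 2(w=5), 3(w=1), 4(w=6)

Step 2: Apply Dijkstra's algorithm from vertex 4:
  Visit vertex 4 (distance=0)
    Update dist[2] = 2
    Update dist[3] = 3
    Update dist[5] = 6
  Visit vertex 2 (distance=2)
    Update dist[1] = 8
  Visit vertex 3 (distance=3)
    Update dist[5] = 4
  Visit vertex 5 (distance=4)
  Visit vertex 1 (distance=8)

Step 3: Shortest path: 4 -> 2 -> 1
Total weight: 2 + 6 = 8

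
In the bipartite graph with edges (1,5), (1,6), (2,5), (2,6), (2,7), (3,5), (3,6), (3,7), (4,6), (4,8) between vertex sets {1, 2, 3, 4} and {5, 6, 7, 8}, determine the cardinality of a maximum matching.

Step 1: List the neighbors of each left vertex:
  1: 5, 6
  2: 5, 6, 7
  3: 5, 6, 7
  4: 6, 8

Step 2: Greedily match left vertices, then look for augmenting paths:
  Match 1 -- 5
  Match 2 -- 6
  Match 3 -- 7
  Match 4 -- 8
  No augmenting path remains.

Step 3: Verify this is maximum:
  Matching size 4 = min(|L|, |R|) = min(4, 4), which is an upper bound, so this matching is maximum.

Maximum matching: {(1,5), (2,6), (3,7), (4,8)}
Size: 4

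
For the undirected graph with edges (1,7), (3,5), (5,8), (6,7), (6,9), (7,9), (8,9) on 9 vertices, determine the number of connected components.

Step 1: Build adjacency list from edges:
  1: 7
  2: (none)
  3: 5
  4: (none)
  5: 3, 8
  6: 7, 9
  7: 1, 6, 9
  8: 5, 9
  9: 6, 7, 8

Step 2: Run BFS/DFS from vertex 1:
  Visited: {1, 7, 6, 9, 8, 5, 3}
  Reached 7 of 9 vertices

Step 3: Only 7 of 9 vertices reached. Graph is disconnected.
Connected components: {1, 3, 5, 6, 7, 8, 9}, {2}, {4}
Number of connected components: 3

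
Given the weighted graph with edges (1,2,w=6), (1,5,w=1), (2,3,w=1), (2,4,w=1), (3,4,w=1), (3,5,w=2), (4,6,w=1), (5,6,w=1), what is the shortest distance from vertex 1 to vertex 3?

Step 1: Build adjacency list with weights:
  1: 2(w=6), 5(w=1)
  2: 1(w=6), 3(w=1), 4(w=1)
  3: 2(w=1), 4(w=1), 5(w=2)
  4: 2(w=1), 3(w=1), 6(w=1)
  5: 1(w=1), 3(w=2), 6(w=1)
  6: 4(w=1), 5(w=1)

Step 2: Apply Dijkstra's algorithm from vertex 1:
  Visit vertex 1 (distance=0)
    Update dist[2] = 6
    Update dist[5] = 1
  Visit vertex 5 (distance=1)
    Update dist[3] = 3
    Update dist[6] = 2
  Visit vertex 6 (distance=2)
    Update dist[4] = 3
  Visit vertex 3 (distance=3)
    Update dist[2] = 4

Step 3: Shortest path: 1 -> 5 -> 3
Total weight: 1 + 2 = 3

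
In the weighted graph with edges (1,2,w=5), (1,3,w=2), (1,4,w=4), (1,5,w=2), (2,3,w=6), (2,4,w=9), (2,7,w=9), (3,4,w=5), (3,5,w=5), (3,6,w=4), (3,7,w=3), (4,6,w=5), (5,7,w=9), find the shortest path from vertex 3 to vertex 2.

Step 1: Build adjacency list with weights:
  1: 2(w=5), 3(w=2), 4(w=4), 5(w=2)
  2: 1(w=5), 3(w=6), 4(w=9), 7(w=9)
  3: 1(w=2), 2(w=6), 4(w=5), 5(w=5), 6(w=4), 7(w=3)
  4: 1(w=4), 2(w=9), 3(w=5), 6(w=5)
  5: 1(w=2), 3(w=5), 7(w=9)
  6: 3(w=4), 4(w=5)
  7: 2(w=9), 3(w=3), 5(w=9)

Step 2: Apply Dijkstra's algorithm from vertex 3:
  Visit vertex 3 (distance=0)
    Update dist[1] = 2
    Update dist[2] = 6
    Update dist[4] = 5
    Update dist[5] = 5
    Update dist[6] = 4
    Update dist[7] = 3
  Visit vertex 1 (distance=2)
    Update dist[5] = 4
  Visit vertex 7 (distance=3)
  Visit vertex 5 (distance=4)
  Visit vertex 6 (distance=4)
  Visit vertex 4 (distance=5)
  Visit vertex 2 (distance=6)

Step 3: Shortest path: 3 -> 2
Total weight: 6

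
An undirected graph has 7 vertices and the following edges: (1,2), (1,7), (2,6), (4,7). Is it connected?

Step 1: Build adjacency list from edges:
  1: 2, 7
  2: 1, 6
  3: (none)
  4: 7
  5: (none)
  6: 2
  7: 1, 4

Step 2: Run BFS/DFS from vertex 1:
  Visited: {1, 2, 7, 6, 4}
  Reached 5 of 7 vertices

Step 3: Only 5 of 7 vertices reached. Graph is disconnected.
Connected components: {1, 2, 4, 6, 7}, {3}, {5}
Answer: No, the graph is not connected (3 components).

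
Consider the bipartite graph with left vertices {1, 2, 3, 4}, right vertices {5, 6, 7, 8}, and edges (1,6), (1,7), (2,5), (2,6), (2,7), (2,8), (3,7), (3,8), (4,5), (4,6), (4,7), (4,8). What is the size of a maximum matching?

Step 1: List the neighbors of each left vertex:
  1: 6, 7
  2: 5, 6, 7, 8
  3: 7, 8
  4: 5, 6, 7, 8

Step 2: Greedily match left vertices, then look for augmenting paths:
  Match 1 -- 6
  Match 2 -- 5
  Match 3 -- 7
  Match 4 -- 8
  No augmenting path remains.

Step 3: Verify this is maximum:
  Matching size 4 = min(|L|, |R|) = min(4, 4), which is an upper bound, so this matching is maximum.

Maximum matching: {(1,6), (2,5), (3,7), (4,8)}
Size: 4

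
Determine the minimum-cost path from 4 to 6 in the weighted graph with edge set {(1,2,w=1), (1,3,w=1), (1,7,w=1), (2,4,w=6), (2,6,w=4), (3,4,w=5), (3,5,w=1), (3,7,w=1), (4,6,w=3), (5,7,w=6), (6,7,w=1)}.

Step 1: Build adjacency list with weights:
  1: 2(w=1), 3(w=1), 7(w=1)
  2: 1(w=1), 4(w=6), 6(w=4)
  3: 1(w=1), 4(w=5), 5(w=1), 7(w=1)
  4: 2(w=6), 3(w=5), 6(w=3)
  5: 3(w=1), 7(w=6)
  6: 2(w=4), 4(w=3), 7(w=1)
  7: 1(w=1), 3(w=1), 5(w=6), 6(w=1)

Step 2: Apply Dijkstra's algorithm from vertex 4:
  Visit vertex 4 (distance=0)
    Update dist[2] = 6
    Update dist[3] = 5
    Update dist[6] = 3
  Visit vertex 6 (distance=3)
    Update dist[7] = 4

Step 3: Shortest path: 4 -> 6
Total weight: 3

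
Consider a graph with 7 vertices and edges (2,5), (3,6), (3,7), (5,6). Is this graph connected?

Step 1: Build adjacency list from edges:
  1: (none)
  2: 5
  3: 6, 7
  4: (none)
  5: 2, 6
  6: 3, 5
  7: 3

Step 2: Run BFS/DFS from vertex 1:
  Visited: {1}
  Reached 1 of 7 vertices

Step 3: Only 1 of 7 vertices reached. Graph is disconnected.
Connected components: {1}, {2, 3, 5, 6, 7}, {4}
Answer: No, the graph is not connected (3 components).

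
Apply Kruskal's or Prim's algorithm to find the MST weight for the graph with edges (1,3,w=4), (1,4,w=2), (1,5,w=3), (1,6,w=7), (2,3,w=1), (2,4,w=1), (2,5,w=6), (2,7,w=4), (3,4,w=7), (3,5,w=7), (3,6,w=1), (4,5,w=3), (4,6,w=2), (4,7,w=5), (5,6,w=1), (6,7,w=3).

Apply Kruskal's algorithm (sort edges by weight, add if no cycle):

Sorted edges by weight:
  (2,3) w=1
  (2,4) w=1
  (3,6) w=1
  (5,6) w=1
  (1,4) w=2
  (4,6) w=2
  (1,5) w=3
  (4,5) w=3
  (6,7) w=3
  (1,3) w=4
  (2,7) w=4
  (4,7) w=5
  (2,5) w=6
  (1,6) w=7
  (3,5) w=7
  (3,4) w=7

Add edge (2,3) w=1 -- no cycle. Running total: 1
Add edge (2,4) w=1 -- no cycle. Running total: 2
Add edge (3,6) w=1 -- no cycle. Running total: 3
Add edge (5,6) w=1 -- no cycle. Running total: 4
Add edge (1,4) w=2 -- no cycle. Running total: 6
Skip edge (4,6) w=2 -- would create cycle
Skip edge (1,5) w=3 -- would create cycle
Skip edge (4,5) w=3 -- would create cycle
Add edge (6,7) w=3 -- no cycle. Running total: 9

MST edges: (2,3,w=1), (2,4,w=1), (3,6,w=1), (5,6,w=1), (1,4,w=2), (6,7,w=3)
Total MST weight: 1 + 1 + 1 + 1 + 2 + 3 = 9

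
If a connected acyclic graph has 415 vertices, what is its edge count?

A tree on n vertices always has exactly n - 1 edges.
For n = 415: edges = 415 - 1 = 414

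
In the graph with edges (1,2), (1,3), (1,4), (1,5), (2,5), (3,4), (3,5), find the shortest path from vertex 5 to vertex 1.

Step 1: Build adjacency list:
  1: 2, 3, 4, 5
  2: 1, 5
  3: 1, 4, 5
  4: 1, 3
  5: 1, 2, 3

Step 2: BFS from vertex 5 to find shortest path to 1:
  vertex 1 reached at distance 1

Step 3: Shortest path: 5 -> 1
Path length: 1 edge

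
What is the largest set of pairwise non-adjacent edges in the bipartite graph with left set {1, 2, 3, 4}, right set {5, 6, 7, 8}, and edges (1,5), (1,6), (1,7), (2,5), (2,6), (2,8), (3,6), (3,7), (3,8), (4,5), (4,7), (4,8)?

Step 1: List the neighbors of each left vertex:
  1: 5, 6, 7
  2: 5, 6, 8
  3: 6, 7, 8
  4: 5, 7, 8

Step 2: Greedily match left vertices, then look for augmenting paths:
  Match 1 -- 5
  Match 2 -- 6
  Match 3 -- 7
  Match 4 -- 8
  No augmenting path remains.

Step 3: Verify this is maximum:
  Matching size 4 = min(|L|, |R|) = min(4, 4), which is an upper bound, so this matching is maximum.

Maximum matching: {(1,5), (2,6), (3,7), (4,8)}
Size: 4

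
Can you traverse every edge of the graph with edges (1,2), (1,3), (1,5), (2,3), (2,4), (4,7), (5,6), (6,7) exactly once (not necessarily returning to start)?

Step 1: Find the degree of each vertex:
  deg(1) = 3
  deg(2) = 3
  deg(3) = 2
  deg(4) = 2
  deg(5) = 2
  deg(6) = 2
  deg(7) = 2

Step 2: Count vertices with odd degree:
  Odd-degree vertices: 1, 2 (2 total)

Step 3: Apply Euler's theorem:
  - Eulerian circuit exists iff graph is connected and all vertices have even degree
  - Eulerian path exists iff graph is connected and has 0 or 2 odd-degree vertices

Graph is connected with exactly 2 odd-degree vertices (1, 2).
Eulerian path exists (starting and ending at the odd-degree vertices), but no Eulerian circuit.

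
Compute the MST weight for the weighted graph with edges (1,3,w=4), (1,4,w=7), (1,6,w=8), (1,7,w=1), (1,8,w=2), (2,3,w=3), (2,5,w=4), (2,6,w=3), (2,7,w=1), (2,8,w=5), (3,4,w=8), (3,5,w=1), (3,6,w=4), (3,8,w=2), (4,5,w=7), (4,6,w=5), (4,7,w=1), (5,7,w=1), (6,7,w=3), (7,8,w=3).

Apply Kruskal's algorithm (sort edges by weight, add if no cycle):

Sorted edges by weight:
  (1,7) w=1
  (2,7) w=1
  (3,5) w=1
  (4,7) w=1
  (5,7) w=1
  (1,8) w=2
  (3,8) w=2
  (2,3) w=3
  (2,6) w=3
  (6,7) w=3
  (7,8) w=3
  (1,3) w=4
  (2,5) w=4
  (3,6) w=4
  (2,8) w=5
  (4,6) w=5
  (1,4) w=7
  (4,5) w=7
  (1,6) w=8
  (3,4) w=8

Add edge (1,7) w=1 -- no cycle. Running total: 1
Add edge (2,7) w=1 -- no cycle. Running total: 2
Add edge (3,5) w=1 -- no cycle. Running total: 3
Add edge (4,7) w=1 -- no cycle. Running total: 4
Add edge (5,7) w=1 -- no cycle. Running total: 5
Add edge (1,8) w=2 -- no cycle. Running total: 7
Skip edge (3,8) w=2 -- would create cycle
Skip edge (2,3) w=3 -- would create cycle
Add edge (2,6) w=3 -- no cycle. Running total: 10

MST edges: (1,7,w=1), (2,7,w=1), (3,5,w=1), (4,7,w=1), (5,7,w=1), (1,8,w=2), (2,6,w=3)
Total MST weight: 1 + 1 + 1 + 1 + 1 + 2 + 3 = 10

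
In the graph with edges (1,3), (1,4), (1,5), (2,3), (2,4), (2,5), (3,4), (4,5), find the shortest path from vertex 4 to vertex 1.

Step 1: Build adjacency list:
  1: 3, 4, 5
  2: 3, 4, 5
  3: 1, 2, 4
  4: 1, 2, 3, 5
  5: 1, 2, 4

Step 2: BFS from vertex 4 to find shortest path to 1:
  vertex 1 reached at distance 1

Step 3: Shortest path: 4 -> 1
Path length: 1 edge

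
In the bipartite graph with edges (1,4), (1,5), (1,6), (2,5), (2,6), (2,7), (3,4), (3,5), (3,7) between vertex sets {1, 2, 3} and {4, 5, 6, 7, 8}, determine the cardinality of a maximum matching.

Step 1: List the neighbors of each left vertex:
  1: 4, 5, 6
  2: 5, 6, 7
  3: 4, 5, 7

Step 2: Greedily match left vertices, then look for augmenting paths:
  Match 1 -- 4
  Match 2 -- 5
  Match 3 -- 7
  No augmenting path remains.

Step 3: Verify this is maximum:
  Matching size 3 = min(|L|, |R|) = min(3, 5), which is an upper bound, so this matching is maximum.

Maximum matching: {(1,4), (2,5), (3,7)}
Size: 3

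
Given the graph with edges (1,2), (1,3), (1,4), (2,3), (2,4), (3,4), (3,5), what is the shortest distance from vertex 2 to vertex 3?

Step 1: Build adjacency list:
  1: 2, 3, 4
  2: 1, 3, 4
  3: 1, 2, 4, 5
  4: 1, 2, 3
  5: 3

Step 2: BFS from vertex 2 to find shortest path to 3:
  vertex 1 reached at distance 1
  vertex 3 reached at distance 1

Step 3: Shortest path: 2 -> 3
Path length: 1 edge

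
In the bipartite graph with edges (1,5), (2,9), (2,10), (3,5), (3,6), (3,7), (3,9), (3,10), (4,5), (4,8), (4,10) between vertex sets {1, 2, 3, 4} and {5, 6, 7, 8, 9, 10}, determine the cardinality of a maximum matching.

Step 1: List the neighbors of each left vertex:
  1: 5
  2: 9, 10
  3: 5, 6, 7, 9, 10
  4: 5, 8, 10

Step 2: Greedily match left vertices, then look for augmenting paths:
  Match 1 -- 5
  Match 2 -- 9
  Match 3 -- 6
  Match 4 -- 8
  No augmenting path remains.

Step 3: Verify this is maximum:
  Matching size 4 = min(|L|, |R|) = min(4, 6), which is an upper bound, so this matching is maximum.

Maximum matching: {(1,5), (2,9), (3,6), (4,8)}
Size: 4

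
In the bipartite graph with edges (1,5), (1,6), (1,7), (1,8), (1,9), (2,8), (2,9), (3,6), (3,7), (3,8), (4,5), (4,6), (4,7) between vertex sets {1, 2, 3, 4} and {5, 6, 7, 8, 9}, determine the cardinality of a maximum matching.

Step 1: List the neighbors of each left vertex:
  1: 5, 6, 7, 8, 9
  2: 8, 9
  3: 6, 7, 8
  4: 5, 6, 7

Step 2: Greedily match left vertices, then look for augmenting paths:
  Match 1 -- 5
  Match 2 -- 8
  Match 3 -- 6
  Match 4 -- 7
  No augmenting path remains.

Step 3: Verify this is maximum:
  Matching size 4 = min(|L|, |R|) = min(4, 5), which is an upper bound, so this matching is maximum.

Maximum matching: {(1,5), (2,8), (3,6), (4,7)}
Size: 4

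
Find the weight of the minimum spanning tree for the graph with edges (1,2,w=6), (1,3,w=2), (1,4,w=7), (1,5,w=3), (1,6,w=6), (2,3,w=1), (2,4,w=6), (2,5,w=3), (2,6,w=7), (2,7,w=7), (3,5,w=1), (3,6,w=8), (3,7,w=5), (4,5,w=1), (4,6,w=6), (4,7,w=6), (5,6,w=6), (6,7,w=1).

Apply Kruskal's algorithm (sort edges by weight, add if no cycle):

Sorted edges by weight:
  (2,3) w=1
  (3,5) w=1
  (4,5) w=1
  (6,7) w=1
  (1,3) w=2
  (1,5) w=3
  (2,5) w=3
  (3,7) w=5
  (1,2) w=6
  (1,6) w=6
  (2,4) w=6
  (4,7) w=6
  (4,6) w=6
  (5,6) w=6
  (1,4) w=7
  (2,6) w=7
  (2,7) w=7
  (3,6) w=8

Add edge (2,3) w=1 -- no cycle. Running total: 1
Add edge (3,5) w=1 -- no cycle. Running total: 2
Add edge (4,5) w=1 -- no cycle. Running total: 3
Add edge (6,7) w=1 -- no cycle. Running total: 4
Add edge (1,3) w=2 -- no cycle. Running total: 6
Skip edge (1,5) w=3 -- would create cycle
Skip edge (2,5) w=3 -- would create cycle
Add edge (3,7) w=5 -- no cycle. Running total: 11

MST edges: (2,3,w=1), (3,5,w=1), (4,5,w=1), (6,7,w=1), (1,3,w=2), (3,7,w=5)
Total MST weight: 1 + 1 + 1 + 1 + 2 + 5 = 11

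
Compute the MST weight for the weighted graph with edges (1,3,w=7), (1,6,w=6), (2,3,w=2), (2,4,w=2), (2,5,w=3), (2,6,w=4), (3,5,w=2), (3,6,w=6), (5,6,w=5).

Apply Kruskal's algorithm (sort edges by weight, add if no cycle):

Sorted edges by weight:
  (2,3) w=2
  (2,4) w=2
  (3,5) w=2
  (2,5) w=3
  (2,6) w=4
  (5,6) w=5
  (1,6) w=6
  (3,6) w=6
  (1,3) w=7

Add edge (2,3) w=2 -- no cycle. Running total: 2
Add edge (2,4) w=2 -- no cycle. Running total: 4
Add edge (3,5) w=2 -- no cycle. Running total: 6
Skip edge (2,5) w=3 -- would create cycle
Add edge (2,6) w=4 -- no cycle. Running total: 10
Skip edge (5,6) w=5 -- would create cycle
Add edge (1,6) w=6 -- no cycle. Running total: 16

MST edges: (2,3,w=2), (2,4,w=2), (3,5,w=2), (2,6,w=4), (1,6,w=6)
Total MST weight: 2 + 2 + 2 + 4 + 6 = 16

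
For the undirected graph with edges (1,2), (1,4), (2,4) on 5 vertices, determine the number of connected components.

Step 1: Build adjacency list from edges:
  1: 2, 4
  2: 1, 4
  3: (none)
  4: 1, 2
  5: (none)

Step 2: Run BFS/DFS from vertex 1:
  Visited: {1, 2, 4}
  Reached 3 of 5 vertices

Step 3: Only 3 of 5 vertices reached. Graph is disconnected.
Connected components: {1, 2, 4}, {3}, {5}
Number of connected components: 3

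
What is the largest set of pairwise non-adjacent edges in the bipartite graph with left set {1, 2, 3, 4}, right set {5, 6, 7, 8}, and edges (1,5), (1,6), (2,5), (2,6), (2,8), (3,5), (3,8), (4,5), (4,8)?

Step 1: List the neighbors of each left vertex:
  1: 5, 6
  2: 5, 6, 8
  3: 5, 8
  4: 5, 8

Step 2: Greedily match left vertices, then look for augmenting paths:
  Match 1 -- 5
  Match 2 -- 6
  Match 3 -- 8
  No augmenting path remains.

Step 3: Verify this is maximum:
  Matching has size 3. The vertex set {5, 6, 8} covers every edge and has size 3; any matching has at most one edge per cover vertex, so 3 is maximum (König's theorem).

Maximum matching: {(1,5), (2,6), (3,8)}
Size: 3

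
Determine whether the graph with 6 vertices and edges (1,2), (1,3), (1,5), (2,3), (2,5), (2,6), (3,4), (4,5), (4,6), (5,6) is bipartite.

Step 1: Attempt 2-coloring using BFS:
  Start at vertex 1, assign color 0
  Color vertex 2 with color 1 (neighbor of 1)
  Color vertex 3 with color 1 (neighbor of 1)
  Color vertex 5 with color 1 (neighbor of 1)

Step 2: Conflict found! Vertices 2 and 3 are adjacent but have the same color.
This means the graph contains an odd cycle.

The graph is NOT bipartite.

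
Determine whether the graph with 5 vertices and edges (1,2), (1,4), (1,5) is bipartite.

Step 1: Attempt 2-coloring using BFS:
  Start at vertex 1, assign color 0
  Color vertex 2 with color 1 (neighbor of 1)
  Color vertex 4 with color 1 (neighbor of 1)
  Color vertex 5 with color 1 (neighbor of 1)
  Start new component at vertex 3, assign color 0

Step 2: 2-coloring succeeded. No conflicts found.
  Set A (color 0): {1, 3}
  Set B (color 1): {2, 4, 5}

The graph is bipartite with partition {1, 3}, {2, 4, 5}.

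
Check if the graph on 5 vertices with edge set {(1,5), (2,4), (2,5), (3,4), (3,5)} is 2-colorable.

Step 1: Attempt 2-coloring using BFS:
  Start at vertex 1, assign color 0
  Color vertex 5 with color 1 (neighbor of 1)
  Color vertex 2 with color 0 (neighbor of 5)
  Color vertex 3 with color 0 (neighbor of 5)
  Color vertex 4 with color 1 (neighbor of 2)

Step 2: 2-coloring succeeded. No conflicts found.
  Set A (color 0): {1, 2, 3}
  Set B (color 1): {4, 5}

The graph is bipartite with partition {1, 2, 3}, {4, 5}.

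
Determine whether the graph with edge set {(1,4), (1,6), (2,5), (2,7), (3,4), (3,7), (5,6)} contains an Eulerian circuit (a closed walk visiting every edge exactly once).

Step 1: Find the degree of each vertex:
  deg(1) = 2
  deg(2) = 2
  deg(3) = 2
  deg(4) = 2
  deg(5) = 2
  deg(6) = 2
  deg(7) = 2

Step 2: Count vertices with odd degree:
  All vertices have even degree (0 odd-degree vertices)

Step 3: Apply Euler's theorem:
  - Eulerian circuit exists iff graph is connected and all vertices have even degree
  - Eulerian path exists iff graph is connected and has 0 or 2 odd-degree vertices

Graph is connected with 0 odd-degree vertices.
Both Eulerian circuit and Eulerian path exist.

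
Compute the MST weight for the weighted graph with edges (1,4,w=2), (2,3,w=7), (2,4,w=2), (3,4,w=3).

Apply Kruskal's algorithm (sort edges by weight, add if no cycle):

Sorted edges by weight:
  (1,4) w=2
  (2,4) w=2
  (3,4) w=3
  (2,3) w=7

Add edge (1,4) w=2 -- no cycle. Running total: 2
Add edge (2,4) w=2 -- no cycle. Running total: 4
Add edge (3,4) w=3 -- no cycle. Running total: 7

MST edges: (1,4,w=2), (2,4,w=2), (3,4,w=3)
Total MST weight: 2 + 2 + 3 = 7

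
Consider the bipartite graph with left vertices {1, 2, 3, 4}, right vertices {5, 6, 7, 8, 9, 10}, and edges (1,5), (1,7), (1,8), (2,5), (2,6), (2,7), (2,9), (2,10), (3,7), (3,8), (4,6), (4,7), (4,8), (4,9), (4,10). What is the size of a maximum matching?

Step 1: List the neighbors of each left vertex:
  1: 5, 7, 8
  2: 5, 6, 7, 9, 10
  3: 7, 8
  4: 6, 7, 8, 9, 10

Step 2: Greedily match left vertices, then look for augmenting paths:
  Match 1 -- 5
  Match 2 -- 6
  Match 3 -- 7
  Match 4 -- 8
  No augmenting path remains.

Step 3: Verify this is maximum:
  Matching size 4 = min(|L|, |R|) = min(4, 6), which is an upper bound, so this matching is maximum.

Maximum matching: {(1,5), (2,6), (3,7), (4,8)}
Size: 4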